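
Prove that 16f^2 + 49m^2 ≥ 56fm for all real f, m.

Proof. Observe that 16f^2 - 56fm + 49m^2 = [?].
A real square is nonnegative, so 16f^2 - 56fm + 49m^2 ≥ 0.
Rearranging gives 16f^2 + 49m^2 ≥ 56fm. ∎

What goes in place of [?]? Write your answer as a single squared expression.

(4f - 7m)^2

The leading and trailing coefficients are 4^2 and 7^2, and 56 = 2·4·7, so the trinomial is (4f - 7m)^2.
Hence 16f^2 - 56fm + 49m^2 ≥ 0.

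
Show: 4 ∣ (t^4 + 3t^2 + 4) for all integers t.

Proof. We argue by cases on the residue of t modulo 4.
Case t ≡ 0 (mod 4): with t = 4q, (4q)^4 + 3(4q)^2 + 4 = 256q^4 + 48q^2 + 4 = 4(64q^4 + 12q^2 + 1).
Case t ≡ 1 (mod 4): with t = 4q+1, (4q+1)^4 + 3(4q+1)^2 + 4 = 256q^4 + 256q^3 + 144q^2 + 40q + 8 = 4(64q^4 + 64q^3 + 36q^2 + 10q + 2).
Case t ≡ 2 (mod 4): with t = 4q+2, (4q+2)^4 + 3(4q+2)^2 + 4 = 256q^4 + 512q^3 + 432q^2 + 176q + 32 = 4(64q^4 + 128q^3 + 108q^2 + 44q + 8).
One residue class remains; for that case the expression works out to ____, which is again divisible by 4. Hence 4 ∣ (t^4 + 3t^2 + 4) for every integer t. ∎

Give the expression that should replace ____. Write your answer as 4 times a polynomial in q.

4(64q^4 + 192q^3 + 228q^2 + 126q + 28)

The residues treated are {0, 1, 2}, so the missing case is t ≡ 3 (mod 4); write t = 4q+3.
Then (4q+3)^4 + 3(4q+3)^2 + 4 = 256q^4 + 768q^3 + 912q^2 + 504q + 112 = 4(64q^4 + 192q^3 + 228q^2 + 126q + 28).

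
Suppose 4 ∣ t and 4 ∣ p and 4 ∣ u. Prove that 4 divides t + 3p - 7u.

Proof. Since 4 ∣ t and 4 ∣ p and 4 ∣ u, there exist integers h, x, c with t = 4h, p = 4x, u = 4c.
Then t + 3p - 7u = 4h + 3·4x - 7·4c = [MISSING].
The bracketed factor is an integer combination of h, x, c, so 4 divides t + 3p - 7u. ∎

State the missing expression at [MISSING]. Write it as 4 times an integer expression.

Pull the common 4 out of every term: 4h + 3·4x - 7·4c = 4(-7c + h + 3x).
-7c + h + 3x is an integer, which exhibits the divisibility.

4(-7c + h + 3x)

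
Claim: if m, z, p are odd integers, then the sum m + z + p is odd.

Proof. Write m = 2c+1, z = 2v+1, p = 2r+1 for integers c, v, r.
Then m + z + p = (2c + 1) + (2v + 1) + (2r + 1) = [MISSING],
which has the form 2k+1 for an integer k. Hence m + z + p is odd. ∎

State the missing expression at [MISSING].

2(c + r + v + 1) + 1

Expanding: (2c + 1) + (2v + 1) + (2r + 1) = 2c + 2r + 2v + 3.
Every term except the constant is even, so this is 2(c + r + v + 1) + 1,
and c + r + v + 1 ∈ ℤ gives the required form.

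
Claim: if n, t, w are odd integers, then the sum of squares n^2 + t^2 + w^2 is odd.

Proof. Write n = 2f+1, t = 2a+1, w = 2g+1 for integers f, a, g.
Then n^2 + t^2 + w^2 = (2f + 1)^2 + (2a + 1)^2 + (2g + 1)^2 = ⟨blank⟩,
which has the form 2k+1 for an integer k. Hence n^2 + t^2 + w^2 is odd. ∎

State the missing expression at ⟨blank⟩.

2(2a^2 + 2a + 2f^2 + 2f + 2g^2 + 2g + 1) + 1

Expanding: (2f + 1)^2 + (2a + 1)^2 + (2g + 1)^2 = 4a^2 + 4a + 4f^2 + 4f + 4g^2 + 4g + 3.
Every term except the constant is even, so this is 2(2a^2 + 2a + 2f^2 + 2f + 2g^2 + 2g + 1) + 1,
and 2a^2 + 2a + 2f^2 + 2f + 2g^2 + 2g + 1 ∈ ℤ gives the required form.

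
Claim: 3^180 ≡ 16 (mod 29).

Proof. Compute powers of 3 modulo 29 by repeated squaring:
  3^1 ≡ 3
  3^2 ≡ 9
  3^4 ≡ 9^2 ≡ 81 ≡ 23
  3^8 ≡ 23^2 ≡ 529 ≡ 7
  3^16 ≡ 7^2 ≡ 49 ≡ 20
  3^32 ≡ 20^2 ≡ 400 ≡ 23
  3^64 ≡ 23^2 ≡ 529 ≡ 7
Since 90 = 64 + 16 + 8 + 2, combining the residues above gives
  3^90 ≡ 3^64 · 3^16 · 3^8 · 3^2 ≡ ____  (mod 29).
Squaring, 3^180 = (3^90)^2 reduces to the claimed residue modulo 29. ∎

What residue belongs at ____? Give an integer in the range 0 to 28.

4

3^64 · 3^16 · 3^8 · 3^2 ≡ 7 · 20 · 7 · 9 = 8820.
8820 mod 29 = 4, so 3^90 ≡ 4 (mod 29).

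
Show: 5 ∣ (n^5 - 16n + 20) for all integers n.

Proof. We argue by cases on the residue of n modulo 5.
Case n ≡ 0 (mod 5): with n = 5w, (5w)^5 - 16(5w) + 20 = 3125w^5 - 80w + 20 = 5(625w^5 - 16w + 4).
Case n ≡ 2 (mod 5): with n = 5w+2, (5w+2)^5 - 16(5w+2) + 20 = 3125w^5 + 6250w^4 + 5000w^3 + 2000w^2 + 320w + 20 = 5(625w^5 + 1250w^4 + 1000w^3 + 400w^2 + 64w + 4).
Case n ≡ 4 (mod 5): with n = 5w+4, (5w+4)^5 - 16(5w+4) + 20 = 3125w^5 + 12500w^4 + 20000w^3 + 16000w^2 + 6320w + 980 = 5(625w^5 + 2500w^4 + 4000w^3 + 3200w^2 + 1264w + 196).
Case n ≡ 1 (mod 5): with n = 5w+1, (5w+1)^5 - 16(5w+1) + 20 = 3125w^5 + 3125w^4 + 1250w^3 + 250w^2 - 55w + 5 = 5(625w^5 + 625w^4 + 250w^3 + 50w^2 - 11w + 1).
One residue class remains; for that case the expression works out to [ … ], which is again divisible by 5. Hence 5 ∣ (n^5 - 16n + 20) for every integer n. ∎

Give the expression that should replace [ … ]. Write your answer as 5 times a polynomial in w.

Only n ≡ 3 (mod 5) is unaccounted for. Put n = 5w+3:
(5w+3)^5 - 16(5w+3) + 20 expands to 3125w^5 + 9375w^4 + 11250w^3 + 6750w^2 + 1945w + 215,
and factoring out 5 leaves 5(625w^5 + 1875w^4 + 2250w^3 + 1350w^2 + 389w + 43).

5(625w^5 + 1875w^4 + 2250w^3 + 1350w^2 + 389w + 43)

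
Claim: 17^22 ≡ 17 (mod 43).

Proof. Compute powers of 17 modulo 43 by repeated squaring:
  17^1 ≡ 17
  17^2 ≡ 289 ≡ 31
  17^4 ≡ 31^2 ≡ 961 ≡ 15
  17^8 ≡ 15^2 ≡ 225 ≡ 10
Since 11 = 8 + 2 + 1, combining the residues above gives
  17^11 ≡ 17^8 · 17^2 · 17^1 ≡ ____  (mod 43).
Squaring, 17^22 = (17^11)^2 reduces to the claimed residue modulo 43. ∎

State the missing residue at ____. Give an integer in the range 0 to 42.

17^8 · 17^2 · 17^1 ≡ 10 · 31 · 17 = 5270.
5270 mod 43 = 24, so 17^11 ≡ 24 (mod 43).

24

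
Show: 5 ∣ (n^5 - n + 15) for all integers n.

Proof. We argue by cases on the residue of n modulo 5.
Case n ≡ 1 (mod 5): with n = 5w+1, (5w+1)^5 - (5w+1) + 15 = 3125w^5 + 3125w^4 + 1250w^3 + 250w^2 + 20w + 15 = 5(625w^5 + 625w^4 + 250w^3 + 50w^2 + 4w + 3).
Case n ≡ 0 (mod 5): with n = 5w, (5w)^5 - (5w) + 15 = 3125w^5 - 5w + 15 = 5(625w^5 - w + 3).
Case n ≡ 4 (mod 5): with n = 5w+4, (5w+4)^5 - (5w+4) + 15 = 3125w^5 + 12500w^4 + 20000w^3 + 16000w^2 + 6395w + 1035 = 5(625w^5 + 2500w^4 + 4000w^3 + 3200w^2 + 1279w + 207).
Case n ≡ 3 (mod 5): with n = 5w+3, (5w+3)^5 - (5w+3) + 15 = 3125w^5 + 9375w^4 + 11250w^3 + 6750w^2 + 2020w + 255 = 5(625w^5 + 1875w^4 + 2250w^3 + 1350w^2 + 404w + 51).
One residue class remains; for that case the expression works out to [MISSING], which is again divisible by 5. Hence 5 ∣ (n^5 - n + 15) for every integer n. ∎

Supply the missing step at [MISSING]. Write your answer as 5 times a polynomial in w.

The residues treated are {1, 0, 4, 3}, so the missing case is n ≡ 2 (mod 5); write n = 5w+2.
Then (5w+2)^5 - (5w+2) + 15 = 3125w^5 + 6250w^4 + 5000w^3 + 2000w^2 + 395w + 45 = 5(625w^5 + 1250w^4 + 1000w^3 + 400w^2 + 79w + 9).

5(625w^5 + 1250w^4 + 1000w^3 + 400w^2 + 79w + 9)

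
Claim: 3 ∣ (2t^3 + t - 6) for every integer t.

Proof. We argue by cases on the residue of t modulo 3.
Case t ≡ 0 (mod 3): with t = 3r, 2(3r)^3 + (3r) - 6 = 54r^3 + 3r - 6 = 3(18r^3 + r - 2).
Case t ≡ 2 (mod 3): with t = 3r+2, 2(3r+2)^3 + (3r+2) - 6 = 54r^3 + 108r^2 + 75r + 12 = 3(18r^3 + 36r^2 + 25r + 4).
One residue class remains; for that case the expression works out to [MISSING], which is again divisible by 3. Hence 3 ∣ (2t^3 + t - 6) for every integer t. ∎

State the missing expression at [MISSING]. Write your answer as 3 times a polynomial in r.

The residues treated are {0, 2}, so the missing case is t ≡ 1 (mod 3); write t = 3r+1.
Then 2(3r+1)^3 + (3r+1) - 6 = 54r^3 + 54r^2 + 21r - 3 = 3(18r^3 + 18r^2 + 7r - 1).

3(18r^3 + 18r^2 + 7r - 1)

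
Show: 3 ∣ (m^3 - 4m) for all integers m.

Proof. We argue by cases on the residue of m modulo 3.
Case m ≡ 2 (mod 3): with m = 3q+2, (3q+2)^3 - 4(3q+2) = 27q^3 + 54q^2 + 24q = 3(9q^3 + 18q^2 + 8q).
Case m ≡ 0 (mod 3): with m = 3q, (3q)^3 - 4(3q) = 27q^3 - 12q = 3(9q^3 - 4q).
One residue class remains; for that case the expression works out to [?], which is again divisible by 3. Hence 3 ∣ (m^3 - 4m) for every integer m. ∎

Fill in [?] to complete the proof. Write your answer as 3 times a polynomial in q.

The residues treated are {2, 0}, so the missing case is m ≡ 1 (mod 3); write m = 3q+1.
Then (3q+1)^3 - 4(3q+1) = 27q^3 + 27q^2 - 3q - 3 = 3(9q^3 + 9q^2 - q - 1).

3(9q^3 + 9q^2 - q - 1)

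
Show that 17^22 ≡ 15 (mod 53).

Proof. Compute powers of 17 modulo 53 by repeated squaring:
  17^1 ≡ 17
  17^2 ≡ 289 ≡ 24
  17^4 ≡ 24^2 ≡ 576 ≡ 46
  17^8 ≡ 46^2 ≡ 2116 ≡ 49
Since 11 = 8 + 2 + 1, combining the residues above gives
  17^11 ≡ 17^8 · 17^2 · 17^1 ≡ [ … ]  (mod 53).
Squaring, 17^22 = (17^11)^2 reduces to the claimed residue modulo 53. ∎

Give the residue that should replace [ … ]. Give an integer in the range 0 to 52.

17^8 · 17^2 · 17^1 ≡ 49 · 24 · 17 = 19992.
19992 mod 53 = 11, so 17^11 ≡ 11 (mod 53).

11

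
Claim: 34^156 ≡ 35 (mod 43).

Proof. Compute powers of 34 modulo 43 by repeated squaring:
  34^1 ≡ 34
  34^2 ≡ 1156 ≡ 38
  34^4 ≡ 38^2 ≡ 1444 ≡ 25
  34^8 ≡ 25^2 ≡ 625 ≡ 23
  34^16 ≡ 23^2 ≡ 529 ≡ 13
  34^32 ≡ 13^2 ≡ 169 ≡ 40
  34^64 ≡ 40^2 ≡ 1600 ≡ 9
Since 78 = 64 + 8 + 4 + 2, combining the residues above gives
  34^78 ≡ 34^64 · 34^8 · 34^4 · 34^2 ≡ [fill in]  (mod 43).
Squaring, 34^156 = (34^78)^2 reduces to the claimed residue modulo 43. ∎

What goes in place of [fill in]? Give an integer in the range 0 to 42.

11

34^64 · 34^8 · 34^4 · 34^2 ≡ 9 · 23 · 25 · 38 = 196650.
196650 mod 43 = 11, so 34^78 ≡ 11 (mod 43).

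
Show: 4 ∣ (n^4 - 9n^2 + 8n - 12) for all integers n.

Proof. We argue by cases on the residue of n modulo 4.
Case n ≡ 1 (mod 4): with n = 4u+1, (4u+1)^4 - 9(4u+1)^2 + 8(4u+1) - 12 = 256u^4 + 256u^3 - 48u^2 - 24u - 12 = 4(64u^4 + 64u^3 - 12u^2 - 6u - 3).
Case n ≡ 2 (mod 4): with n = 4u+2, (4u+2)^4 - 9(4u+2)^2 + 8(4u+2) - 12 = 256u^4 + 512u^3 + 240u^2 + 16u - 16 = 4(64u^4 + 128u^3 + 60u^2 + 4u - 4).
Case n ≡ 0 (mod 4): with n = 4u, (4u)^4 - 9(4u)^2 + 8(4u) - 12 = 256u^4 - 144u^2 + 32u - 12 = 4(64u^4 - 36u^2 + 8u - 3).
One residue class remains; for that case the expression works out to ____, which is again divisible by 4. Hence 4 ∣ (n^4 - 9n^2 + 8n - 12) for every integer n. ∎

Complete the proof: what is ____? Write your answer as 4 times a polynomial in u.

Only n ≡ 3 (mod 4) is unaccounted for. Put n = 4u+3:
(4u+3)^4 - 9(4u+3)^2 + 8(4u+3) - 12 expands to 256u^4 + 768u^3 + 720u^2 + 248u + 12,
and factoring out 4 leaves 4(64u^4 + 192u^3 + 180u^2 + 62u + 3).

4(64u^4 + 192u^3 + 180u^2 + 62u + 3)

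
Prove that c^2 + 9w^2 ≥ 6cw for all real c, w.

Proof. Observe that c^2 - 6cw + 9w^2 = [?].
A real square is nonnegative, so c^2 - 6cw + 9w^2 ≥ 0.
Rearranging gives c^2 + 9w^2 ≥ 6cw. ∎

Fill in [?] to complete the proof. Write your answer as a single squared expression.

(c - 3w)^2

The leading and trailing coefficients are 1^2 and 3^2, and 6 = 2·1·3, so the trinomial is (c - 3w)^2.
Hence c^2 - 6cw + 9w^2 ≥ 0.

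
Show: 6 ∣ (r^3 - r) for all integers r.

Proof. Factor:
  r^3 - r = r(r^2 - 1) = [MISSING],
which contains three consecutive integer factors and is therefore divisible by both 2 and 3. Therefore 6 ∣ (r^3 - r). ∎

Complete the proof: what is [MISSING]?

r(r^2 - 1) = r(r - 1)(r + 1) = (r - 1)r(r + 1).
These three factors are consecutive integers, so their product is divisible by 6.

(r - 1)r(r + 1)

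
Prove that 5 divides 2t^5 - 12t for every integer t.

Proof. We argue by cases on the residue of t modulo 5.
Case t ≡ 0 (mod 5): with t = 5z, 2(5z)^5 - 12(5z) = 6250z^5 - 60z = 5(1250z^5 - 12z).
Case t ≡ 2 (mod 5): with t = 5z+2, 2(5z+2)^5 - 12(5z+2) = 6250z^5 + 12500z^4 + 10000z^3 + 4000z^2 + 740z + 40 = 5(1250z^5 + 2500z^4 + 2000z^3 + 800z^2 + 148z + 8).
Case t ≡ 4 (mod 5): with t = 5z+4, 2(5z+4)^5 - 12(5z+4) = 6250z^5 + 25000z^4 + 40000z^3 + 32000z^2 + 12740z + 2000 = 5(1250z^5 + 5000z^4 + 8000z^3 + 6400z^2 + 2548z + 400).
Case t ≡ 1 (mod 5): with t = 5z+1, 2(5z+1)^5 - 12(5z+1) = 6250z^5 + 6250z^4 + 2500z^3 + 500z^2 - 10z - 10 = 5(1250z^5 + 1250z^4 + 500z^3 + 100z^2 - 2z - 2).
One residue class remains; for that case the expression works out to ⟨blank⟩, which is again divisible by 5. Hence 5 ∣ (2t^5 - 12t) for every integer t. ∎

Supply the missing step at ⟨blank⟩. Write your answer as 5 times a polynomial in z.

5(1250z^5 + 3750z^4 + 4500z^3 + 2700z^2 + 798z + 90)

Only t ≡ 3 (mod 5) is unaccounted for. Put t = 5z+3:
2(5z+3)^5 - 12(5z+3) expands to 6250z^5 + 18750z^4 + 22500z^3 + 13500z^2 + 3990z + 450,
and factoring out 5 leaves 5(1250z^5 + 3750z^4 + 4500z^3 + 2700z^2 + 798z + 90).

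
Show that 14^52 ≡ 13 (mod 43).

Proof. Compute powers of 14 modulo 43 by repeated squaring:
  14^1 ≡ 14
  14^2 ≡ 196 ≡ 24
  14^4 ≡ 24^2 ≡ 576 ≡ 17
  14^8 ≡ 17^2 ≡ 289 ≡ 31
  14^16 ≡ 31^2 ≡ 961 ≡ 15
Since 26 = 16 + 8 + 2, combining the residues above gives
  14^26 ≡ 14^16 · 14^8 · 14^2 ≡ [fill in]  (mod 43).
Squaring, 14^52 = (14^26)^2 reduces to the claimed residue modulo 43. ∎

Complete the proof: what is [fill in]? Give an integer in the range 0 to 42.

14^16 · 14^8 · 14^2 ≡ 15 · 31 · 24 = 11160.
11160 mod 43 = 23, so 14^26 ≡ 23 (mod 43).

23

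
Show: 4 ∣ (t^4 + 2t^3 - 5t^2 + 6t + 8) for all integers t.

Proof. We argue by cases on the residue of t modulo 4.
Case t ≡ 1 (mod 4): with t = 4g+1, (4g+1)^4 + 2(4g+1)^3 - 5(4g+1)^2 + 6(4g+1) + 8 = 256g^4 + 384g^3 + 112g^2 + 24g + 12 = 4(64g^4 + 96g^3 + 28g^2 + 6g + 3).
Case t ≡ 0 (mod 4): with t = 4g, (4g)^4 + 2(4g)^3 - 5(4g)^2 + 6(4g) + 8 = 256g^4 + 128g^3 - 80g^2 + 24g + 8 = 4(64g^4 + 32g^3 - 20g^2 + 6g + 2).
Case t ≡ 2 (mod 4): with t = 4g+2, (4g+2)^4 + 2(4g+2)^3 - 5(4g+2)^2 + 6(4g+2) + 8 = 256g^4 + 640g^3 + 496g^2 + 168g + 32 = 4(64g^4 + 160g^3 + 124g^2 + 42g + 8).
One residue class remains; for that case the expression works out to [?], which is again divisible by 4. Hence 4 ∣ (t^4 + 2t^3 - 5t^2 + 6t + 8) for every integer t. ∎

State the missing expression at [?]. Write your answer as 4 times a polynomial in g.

Only t ≡ 3 (mod 4) is unaccounted for. Put t = 4g+3:
(4g+3)^4 + 2(4g+3)^3 - 5(4g+3)^2 + 6(4g+3) + 8 expands to 256g^4 + 896g^3 + 1072g^2 + 552g + 116,
and factoring out 4 leaves 4(64g^4 + 224g^3 + 268g^2 + 138g + 29).

4(64g^4 + 224g^3 + 268g^2 + 138g + 29)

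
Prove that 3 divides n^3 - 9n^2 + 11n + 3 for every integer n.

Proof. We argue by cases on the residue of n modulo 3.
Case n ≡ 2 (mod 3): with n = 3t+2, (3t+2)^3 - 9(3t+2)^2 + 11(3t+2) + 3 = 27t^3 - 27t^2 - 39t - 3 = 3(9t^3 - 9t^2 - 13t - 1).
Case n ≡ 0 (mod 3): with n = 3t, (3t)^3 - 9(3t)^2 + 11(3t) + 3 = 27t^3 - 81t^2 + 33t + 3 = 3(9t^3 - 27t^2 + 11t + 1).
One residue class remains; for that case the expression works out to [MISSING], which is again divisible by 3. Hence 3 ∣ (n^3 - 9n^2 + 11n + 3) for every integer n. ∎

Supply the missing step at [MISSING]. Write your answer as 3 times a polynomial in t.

The residues treated are {2, 0}, so the missing case is n ≡ 1 (mod 3); write n = 3t+1.
Then (3t+1)^3 - 9(3t+1)^2 + 11(3t+1) + 3 = 27t^3 - 54t^2 - 12t + 6 = 3(9t^3 - 18t^2 - 4t + 2).

3(9t^3 - 18t^2 - 4t + 2)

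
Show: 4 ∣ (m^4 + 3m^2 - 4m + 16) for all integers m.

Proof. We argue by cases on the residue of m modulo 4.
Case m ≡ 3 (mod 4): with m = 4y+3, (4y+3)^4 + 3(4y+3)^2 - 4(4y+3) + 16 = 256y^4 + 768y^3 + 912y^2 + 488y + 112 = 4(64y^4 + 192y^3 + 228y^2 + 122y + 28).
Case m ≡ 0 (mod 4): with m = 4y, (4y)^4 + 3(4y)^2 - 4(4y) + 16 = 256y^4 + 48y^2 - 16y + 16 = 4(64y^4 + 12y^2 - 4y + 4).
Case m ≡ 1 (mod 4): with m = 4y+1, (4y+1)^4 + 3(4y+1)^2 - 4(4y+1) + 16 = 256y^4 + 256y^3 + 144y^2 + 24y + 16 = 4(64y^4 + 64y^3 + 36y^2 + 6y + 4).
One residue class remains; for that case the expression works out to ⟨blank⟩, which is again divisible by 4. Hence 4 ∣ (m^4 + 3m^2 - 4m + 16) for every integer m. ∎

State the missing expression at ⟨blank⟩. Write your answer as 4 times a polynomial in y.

Only m ≡ 2 (mod 4) is unaccounted for. Put m = 4y+2:
(4y+2)^4 + 3(4y+2)^2 - 4(4y+2) + 16 expands to 256y^4 + 512y^3 + 432y^2 + 160y + 36,
and factoring out 4 leaves 4(64y^4 + 128y^3 + 108y^2 + 40y + 9).

4(64y^4 + 128y^3 + 108y^2 + 40y + 9)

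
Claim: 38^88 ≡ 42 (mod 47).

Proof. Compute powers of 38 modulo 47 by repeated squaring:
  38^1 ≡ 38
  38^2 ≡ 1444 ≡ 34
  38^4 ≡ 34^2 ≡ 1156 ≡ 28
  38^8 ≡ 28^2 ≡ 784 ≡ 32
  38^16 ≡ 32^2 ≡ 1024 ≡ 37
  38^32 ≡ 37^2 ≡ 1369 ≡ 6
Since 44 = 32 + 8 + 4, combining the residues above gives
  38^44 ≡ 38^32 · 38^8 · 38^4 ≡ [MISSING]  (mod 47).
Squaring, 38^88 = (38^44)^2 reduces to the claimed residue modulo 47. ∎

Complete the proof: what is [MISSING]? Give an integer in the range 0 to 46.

18

38^32 · 38^8 · 38^4 ≡ 6 · 32 · 28 = 5376.
5376 mod 47 = 18, so 38^44 ≡ 18 (mod 47).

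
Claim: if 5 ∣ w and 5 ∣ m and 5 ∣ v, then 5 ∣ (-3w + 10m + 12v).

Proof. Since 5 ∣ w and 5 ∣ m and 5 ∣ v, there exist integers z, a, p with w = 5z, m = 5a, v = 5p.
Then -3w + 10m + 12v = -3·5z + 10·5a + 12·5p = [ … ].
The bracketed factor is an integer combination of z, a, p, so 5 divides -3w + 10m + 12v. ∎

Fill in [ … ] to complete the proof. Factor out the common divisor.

5(10a + 12p - 3z)

Pull the common 5 out of every term: -3·5z + 10·5a + 12·5p = 5(10a + 12p - 3z).
10a + 12p - 3z is an integer, which exhibits the divisibility.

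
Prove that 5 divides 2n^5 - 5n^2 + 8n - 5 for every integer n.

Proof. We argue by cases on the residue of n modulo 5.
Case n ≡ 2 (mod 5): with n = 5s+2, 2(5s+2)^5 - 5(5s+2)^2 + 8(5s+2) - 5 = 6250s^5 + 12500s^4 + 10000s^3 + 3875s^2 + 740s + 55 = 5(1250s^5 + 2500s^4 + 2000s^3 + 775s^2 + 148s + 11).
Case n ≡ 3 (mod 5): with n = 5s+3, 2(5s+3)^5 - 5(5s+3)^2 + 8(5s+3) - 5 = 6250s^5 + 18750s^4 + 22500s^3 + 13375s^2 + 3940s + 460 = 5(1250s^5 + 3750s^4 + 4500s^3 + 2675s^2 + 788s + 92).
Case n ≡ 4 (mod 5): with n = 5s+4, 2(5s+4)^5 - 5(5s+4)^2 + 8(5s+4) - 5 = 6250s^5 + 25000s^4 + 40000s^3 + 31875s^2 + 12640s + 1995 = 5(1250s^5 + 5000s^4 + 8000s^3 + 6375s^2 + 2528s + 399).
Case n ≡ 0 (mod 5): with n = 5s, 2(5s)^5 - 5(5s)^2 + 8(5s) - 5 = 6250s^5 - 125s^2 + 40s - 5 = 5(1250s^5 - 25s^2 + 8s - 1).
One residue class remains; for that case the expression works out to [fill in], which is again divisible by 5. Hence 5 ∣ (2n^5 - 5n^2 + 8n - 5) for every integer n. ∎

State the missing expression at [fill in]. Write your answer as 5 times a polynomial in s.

The residues treated are {2, 3, 4, 0}, so the missing case is n ≡ 1 (mod 5); write n = 5s+1.
Then 2(5s+1)^5 - 5(5s+1)^2 + 8(5s+1) - 5 = 6250s^5 + 6250s^4 + 2500s^3 + 375s^2 + 40s = 5(1250s^5 + 1250s^4 + 500s^3 + 75s^2 + 8s).

5(1250s^5 + 1250s^4 + 500s^3 + 75s^2 + 8s)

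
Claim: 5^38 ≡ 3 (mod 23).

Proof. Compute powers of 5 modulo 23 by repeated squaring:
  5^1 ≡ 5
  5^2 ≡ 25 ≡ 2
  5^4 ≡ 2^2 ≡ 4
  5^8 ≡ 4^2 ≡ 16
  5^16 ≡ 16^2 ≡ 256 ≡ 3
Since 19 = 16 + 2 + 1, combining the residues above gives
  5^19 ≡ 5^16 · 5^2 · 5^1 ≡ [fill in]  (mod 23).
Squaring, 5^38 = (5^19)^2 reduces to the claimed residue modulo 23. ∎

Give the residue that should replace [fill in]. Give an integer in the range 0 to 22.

Multiply the listed residues: 3 · 2 · 5 = 6 → 30.
Reducing modulo 23: 30 = 1·23 + 7, so 5^19 ≡ 7.

7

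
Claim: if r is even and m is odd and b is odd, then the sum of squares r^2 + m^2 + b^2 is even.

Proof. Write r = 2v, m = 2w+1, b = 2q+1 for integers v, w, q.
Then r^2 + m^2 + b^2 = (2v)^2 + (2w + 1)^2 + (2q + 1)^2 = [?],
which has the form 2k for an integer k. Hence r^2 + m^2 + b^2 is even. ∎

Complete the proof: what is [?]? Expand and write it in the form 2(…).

(2v)^2 + (2w + 1)^2 + (2q + 1)^2 = 4q^2 + 4q + 4v^2 + 4w^2 + 4w + 2
= 2(2q^2 + 2q + 2v^2 + 2w^2 + 2w + 1).
Since 2q^2 + 2q + 2v^2 + 2w^2 + 2w + 1 is an integer, the sum of squares is of the form 2k for an integer k.

2(2q^2 + 2q + 2v^2 + 2w^2 + 2w + 1)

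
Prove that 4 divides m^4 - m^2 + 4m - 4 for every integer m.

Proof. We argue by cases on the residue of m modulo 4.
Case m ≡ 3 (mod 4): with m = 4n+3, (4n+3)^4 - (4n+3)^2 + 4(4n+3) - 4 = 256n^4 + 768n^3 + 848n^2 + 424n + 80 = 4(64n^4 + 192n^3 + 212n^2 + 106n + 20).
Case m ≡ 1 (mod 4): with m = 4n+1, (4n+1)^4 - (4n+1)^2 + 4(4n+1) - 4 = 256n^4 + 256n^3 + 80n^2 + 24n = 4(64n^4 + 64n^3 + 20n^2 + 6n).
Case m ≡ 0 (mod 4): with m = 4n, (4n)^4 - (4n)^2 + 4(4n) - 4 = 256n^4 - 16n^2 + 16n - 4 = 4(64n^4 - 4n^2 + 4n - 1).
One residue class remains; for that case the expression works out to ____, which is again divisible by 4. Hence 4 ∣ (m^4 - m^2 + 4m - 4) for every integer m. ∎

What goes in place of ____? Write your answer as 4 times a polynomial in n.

4(64n^4 + 128n^3 + 92n^2 + 32n + 4)

Only m ≡ 2 (mod 4) is unaccounted for. Put m = 4n+2:
(4n+2)^4 - (4n+2)^2 + 4(4n+2) - 4 expands to 256n^4 + 512n^3 + 368n^2 + 128n + 16,
and factoring out 4 leaves 4(64n^4 + 128n^3 + 92n^2 + 32n + 4).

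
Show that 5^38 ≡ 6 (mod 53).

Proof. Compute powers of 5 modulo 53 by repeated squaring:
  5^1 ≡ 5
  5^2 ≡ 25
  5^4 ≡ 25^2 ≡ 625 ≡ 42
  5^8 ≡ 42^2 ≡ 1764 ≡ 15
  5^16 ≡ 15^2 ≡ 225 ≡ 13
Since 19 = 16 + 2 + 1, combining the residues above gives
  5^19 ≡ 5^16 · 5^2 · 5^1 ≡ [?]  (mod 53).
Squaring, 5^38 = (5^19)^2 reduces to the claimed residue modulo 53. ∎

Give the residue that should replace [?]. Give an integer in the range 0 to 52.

35

Multiply the listed residues: 13 · 25 · 5 = 325 → 1625.
Reducing modulo 53: 1625 = 30·53 + 35, so 5^19 ≡ 35.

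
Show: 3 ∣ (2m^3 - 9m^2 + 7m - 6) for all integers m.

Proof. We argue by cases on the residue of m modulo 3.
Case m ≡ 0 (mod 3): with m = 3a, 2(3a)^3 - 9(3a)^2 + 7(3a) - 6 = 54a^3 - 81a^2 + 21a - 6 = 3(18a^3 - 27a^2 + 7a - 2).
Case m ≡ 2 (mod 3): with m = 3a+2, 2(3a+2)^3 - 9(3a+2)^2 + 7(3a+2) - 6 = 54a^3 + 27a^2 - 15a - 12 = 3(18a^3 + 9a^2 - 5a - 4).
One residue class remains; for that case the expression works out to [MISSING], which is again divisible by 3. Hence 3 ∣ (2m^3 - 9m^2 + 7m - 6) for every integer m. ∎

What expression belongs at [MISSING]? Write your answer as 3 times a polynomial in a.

The residues treated are {0, 2}, so the missing case is m ≡ 1 (mod 3); write m = 3a+1.
Then 2(3a+1)^3 - 9(3a+1)^2 + 7(3a+1) - 6 = 54a^3 - 27a^2 - 15a - 6 = 3(18a^3 - 9a^2 - 5a - 2).

3(18a^3 - 9a^2 - 5a - 2)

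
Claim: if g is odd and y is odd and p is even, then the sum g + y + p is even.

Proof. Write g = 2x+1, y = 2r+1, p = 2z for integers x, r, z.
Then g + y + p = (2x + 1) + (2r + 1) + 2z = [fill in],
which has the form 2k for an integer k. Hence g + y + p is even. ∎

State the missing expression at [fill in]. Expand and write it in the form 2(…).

2(r + x + z + 1)

(2x + 1) + (2r + 1) + 2z = 2r + 2x + 2z + 2
= 2(r + x + z + 1).
Since r + x + z + 1 is an integer, the sum is of the form 2k for an integer k.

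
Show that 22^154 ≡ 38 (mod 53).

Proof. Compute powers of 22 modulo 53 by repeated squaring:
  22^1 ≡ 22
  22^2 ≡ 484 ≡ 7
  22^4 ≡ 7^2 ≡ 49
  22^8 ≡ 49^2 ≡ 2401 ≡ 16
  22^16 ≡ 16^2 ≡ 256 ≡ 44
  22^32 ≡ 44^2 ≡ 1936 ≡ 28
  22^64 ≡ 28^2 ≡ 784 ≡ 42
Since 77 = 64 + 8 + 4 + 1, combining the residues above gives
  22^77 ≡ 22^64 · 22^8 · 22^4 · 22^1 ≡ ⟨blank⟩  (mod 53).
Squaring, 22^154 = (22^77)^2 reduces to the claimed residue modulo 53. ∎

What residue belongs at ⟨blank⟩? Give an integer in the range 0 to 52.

22^64 · 22^8 · 22^4 · 22^1 ≡ 42 · 16 · 49 · 22 = 724416.
724416 mod 53 = 12, so 22^77 ≡ 12 (mod 53).

12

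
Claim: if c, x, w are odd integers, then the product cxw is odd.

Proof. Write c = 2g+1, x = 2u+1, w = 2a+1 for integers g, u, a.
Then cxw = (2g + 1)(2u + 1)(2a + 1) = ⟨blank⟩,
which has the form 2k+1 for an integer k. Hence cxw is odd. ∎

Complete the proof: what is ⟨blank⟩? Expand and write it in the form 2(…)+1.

2(4agu + 2ag + 2au + a + 2gu + g + u) + 1

(2g + 1)(2u + 1)(2a + 1) = 8agu + 4ag + 4au + 2a + 4gu + 2g + 2u + 1
= 2(4agu + 2ag + 2au + a + 2gu + g + u) + 1.
Since 4agu + 2ag + 2au + a + 2gu + g + u is an integer, the product is of the form 2k+1 for an integer k.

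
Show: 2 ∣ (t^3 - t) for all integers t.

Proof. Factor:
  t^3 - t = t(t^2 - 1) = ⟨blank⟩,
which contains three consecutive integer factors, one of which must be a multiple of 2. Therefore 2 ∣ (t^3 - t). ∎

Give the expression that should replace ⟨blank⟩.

t(t^2 - 1) = t(t - 1)(t + 1) = (t - 1)t(t + 1).
These three factors are consecutive integers, so their product is divisible by 2.

(t - 1)t(t + 1)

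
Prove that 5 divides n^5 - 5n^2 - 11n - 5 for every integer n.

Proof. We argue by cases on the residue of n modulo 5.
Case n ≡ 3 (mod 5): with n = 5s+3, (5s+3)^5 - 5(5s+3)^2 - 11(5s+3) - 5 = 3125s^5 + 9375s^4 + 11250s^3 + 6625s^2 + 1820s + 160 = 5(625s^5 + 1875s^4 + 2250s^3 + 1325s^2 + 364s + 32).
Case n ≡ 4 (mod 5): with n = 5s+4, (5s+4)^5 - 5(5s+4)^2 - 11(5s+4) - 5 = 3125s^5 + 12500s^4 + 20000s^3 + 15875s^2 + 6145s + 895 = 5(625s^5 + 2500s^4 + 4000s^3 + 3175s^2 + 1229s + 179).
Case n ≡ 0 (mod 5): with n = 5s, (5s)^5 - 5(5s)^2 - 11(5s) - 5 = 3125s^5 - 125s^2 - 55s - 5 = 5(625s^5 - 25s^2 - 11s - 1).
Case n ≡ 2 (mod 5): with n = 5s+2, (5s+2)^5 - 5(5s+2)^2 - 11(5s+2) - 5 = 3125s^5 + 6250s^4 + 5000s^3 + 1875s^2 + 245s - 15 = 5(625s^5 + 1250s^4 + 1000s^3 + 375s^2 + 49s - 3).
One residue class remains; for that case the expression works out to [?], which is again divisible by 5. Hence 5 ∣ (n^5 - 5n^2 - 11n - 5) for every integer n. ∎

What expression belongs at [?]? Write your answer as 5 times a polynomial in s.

Only n ≡ 1 (mod 5) is unaccounted for. Put n = 5s+1:
(5s+1)^5 - 5(5s+1)^2 - 11(5s+1) - 5 expands to 3125s^5 + 3125s^4 + 1250s^3 + 125s^2 - 80s - 20,
and factoring out 5 leaves 5(625s^5 + 625s^4 + 250s^3 + 25s^2 - 16s - 4).

5(625s^5 + 625s^4 + 250s^3 + 25s^2 - 16s - 4)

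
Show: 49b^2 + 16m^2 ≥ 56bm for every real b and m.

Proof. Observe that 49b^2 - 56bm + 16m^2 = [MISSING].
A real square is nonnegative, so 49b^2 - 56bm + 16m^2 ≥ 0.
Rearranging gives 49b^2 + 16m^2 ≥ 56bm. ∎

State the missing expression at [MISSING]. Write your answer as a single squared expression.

(7b - 4m)^2

The leading and trailing coefficients are 7^2 and 4^2, and 56 = 2·7·4, so the trinomial is (7b - 4m)^2.
Hence 49b^2 - 56bm + 16m^2 ≥ 0.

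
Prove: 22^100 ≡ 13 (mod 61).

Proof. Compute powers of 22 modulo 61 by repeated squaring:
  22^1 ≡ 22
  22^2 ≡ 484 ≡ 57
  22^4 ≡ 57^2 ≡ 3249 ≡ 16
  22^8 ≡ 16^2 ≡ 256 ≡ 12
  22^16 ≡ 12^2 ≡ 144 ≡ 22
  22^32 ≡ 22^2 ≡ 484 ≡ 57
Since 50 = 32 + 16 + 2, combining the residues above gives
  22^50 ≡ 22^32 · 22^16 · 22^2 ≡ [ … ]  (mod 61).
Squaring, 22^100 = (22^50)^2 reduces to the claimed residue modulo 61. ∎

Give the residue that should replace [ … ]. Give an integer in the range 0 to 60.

47

Multiply the listed residues: 57 · 22 · 57 = 1254 → 71478.
Reducing modulo 61: 71478 = 1171·61 + 47, so 22^50 ≡ 47.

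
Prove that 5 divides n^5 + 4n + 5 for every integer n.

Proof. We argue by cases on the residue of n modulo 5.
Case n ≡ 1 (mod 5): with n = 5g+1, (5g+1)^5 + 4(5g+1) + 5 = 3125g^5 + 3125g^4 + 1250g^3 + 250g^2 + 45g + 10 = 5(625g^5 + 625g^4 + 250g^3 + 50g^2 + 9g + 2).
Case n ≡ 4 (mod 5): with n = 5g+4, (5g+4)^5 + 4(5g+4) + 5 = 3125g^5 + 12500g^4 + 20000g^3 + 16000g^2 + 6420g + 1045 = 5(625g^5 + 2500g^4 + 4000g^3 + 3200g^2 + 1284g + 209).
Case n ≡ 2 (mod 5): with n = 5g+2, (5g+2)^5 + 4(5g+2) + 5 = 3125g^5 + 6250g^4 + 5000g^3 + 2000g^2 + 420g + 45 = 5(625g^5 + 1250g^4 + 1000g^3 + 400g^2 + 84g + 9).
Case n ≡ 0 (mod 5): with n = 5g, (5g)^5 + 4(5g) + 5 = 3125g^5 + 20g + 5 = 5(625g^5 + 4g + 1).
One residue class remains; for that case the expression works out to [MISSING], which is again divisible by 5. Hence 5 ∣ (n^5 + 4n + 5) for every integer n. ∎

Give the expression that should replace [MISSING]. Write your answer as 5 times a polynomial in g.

Only n ≡ 3 (mod 5) is unaccounted for. Put n = 5g+3:
(5g+3)^5 + 4(5g+3) + 5 expands to 3125g^5 + 9375g^4 + 11250g^3 + 6750g^2 + 2045g + 260,
and factoring out 5 leaves 5(625g^5 + 1875g^4 + 2250g^3 + 1350g^2 + 409g + 52).

5(625g^5 + 1875g^4 + 2250g^3 + 1350g^2 + 409g + 52)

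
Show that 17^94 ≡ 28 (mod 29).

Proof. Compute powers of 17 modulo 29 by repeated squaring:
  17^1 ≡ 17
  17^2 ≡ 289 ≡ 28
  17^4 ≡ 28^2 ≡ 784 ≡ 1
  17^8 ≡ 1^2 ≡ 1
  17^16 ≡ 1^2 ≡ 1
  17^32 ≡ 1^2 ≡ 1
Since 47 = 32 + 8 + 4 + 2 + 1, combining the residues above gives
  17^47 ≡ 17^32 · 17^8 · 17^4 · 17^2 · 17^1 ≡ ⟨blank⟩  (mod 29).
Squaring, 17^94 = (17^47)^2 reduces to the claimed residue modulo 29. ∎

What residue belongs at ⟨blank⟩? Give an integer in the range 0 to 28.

Multiply the listed residues: 1 · 1 · 1 · 28 · 17 = 1 → 1 → 28 → 476.
Reducing modulo 29: 476 = 16·29 + 12, so 17^47 ≡ 12.

12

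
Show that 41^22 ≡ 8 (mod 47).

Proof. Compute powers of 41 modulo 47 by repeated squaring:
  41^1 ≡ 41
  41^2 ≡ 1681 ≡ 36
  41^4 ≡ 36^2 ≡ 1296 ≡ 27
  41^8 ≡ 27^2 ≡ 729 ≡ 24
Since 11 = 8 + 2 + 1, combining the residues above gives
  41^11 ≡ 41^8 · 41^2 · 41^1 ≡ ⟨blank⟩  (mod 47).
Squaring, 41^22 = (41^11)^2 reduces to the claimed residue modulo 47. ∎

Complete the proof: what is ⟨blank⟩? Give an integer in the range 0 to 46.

Multiply the listed residues: 24 · 36 · 41 = 864 → 35424.
Reducing modulo 47: 35424 = 753·47 + 33, so 41^11 ≡ 33.

33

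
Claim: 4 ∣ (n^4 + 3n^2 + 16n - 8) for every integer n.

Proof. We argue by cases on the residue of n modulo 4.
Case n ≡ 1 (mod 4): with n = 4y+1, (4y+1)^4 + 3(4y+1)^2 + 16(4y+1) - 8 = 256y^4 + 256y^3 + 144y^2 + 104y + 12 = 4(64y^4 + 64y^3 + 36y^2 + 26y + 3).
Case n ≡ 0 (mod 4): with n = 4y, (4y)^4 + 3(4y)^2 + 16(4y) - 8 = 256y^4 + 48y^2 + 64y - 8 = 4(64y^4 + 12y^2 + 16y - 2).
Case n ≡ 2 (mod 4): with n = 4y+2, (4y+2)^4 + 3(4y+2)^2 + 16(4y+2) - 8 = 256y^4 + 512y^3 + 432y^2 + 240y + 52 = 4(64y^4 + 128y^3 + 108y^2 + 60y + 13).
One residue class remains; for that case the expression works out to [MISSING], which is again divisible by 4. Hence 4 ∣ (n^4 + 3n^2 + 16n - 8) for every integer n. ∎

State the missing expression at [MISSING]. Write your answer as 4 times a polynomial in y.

The residues treated are {1, 0, 2}, so the missing case is n ≡ 3 (mod 4); write n = 4y+3.
Then (4y+3)^4 + 3(4y+3)^2 + 16(4y+3) - 8 = 256y^4 + 768y^3 + 912y^2 + 568y + 148 = 4(64y^4 + 192y^3 + 228y^2 + 142y + 37).

4(64y^4 + 192y^3 + 228y^2 + 142y + 37)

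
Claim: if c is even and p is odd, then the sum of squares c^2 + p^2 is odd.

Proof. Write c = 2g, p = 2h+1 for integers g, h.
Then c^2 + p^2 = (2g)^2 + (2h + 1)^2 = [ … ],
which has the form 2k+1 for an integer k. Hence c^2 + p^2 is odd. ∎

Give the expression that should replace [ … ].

2(2g^2 + 2h^2 + 2h) + 1

(2g)^2 + (2h + 1)^2 = 4g^2 + 4h^2 + 4h + 1
= 2(2g^2 + 2h^2 + 2h) + 1.
Since 2g^2 + 2h^2 + 2h is an integer, the sum of squares is of the form 2k+1 for an integer k.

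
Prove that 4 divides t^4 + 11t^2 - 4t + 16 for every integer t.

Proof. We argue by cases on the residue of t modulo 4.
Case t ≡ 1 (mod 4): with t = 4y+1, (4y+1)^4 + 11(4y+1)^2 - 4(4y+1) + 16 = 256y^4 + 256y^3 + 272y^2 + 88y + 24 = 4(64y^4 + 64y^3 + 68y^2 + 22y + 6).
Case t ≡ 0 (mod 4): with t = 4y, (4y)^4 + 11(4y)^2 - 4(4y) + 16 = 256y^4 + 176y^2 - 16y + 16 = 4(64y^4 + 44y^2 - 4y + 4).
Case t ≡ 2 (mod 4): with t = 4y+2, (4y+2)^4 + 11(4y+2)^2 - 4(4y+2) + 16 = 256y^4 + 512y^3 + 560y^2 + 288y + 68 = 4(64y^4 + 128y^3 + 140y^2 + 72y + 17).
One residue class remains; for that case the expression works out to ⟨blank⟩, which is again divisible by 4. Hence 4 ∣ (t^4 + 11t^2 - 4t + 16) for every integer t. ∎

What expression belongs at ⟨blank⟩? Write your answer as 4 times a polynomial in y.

The residues treated are {1, 0, 2}, so the missing case is t ≡ 3 (mod 4); write t = 4y+3.
Then (4y+3)^4 + 11(4y+3)^2 - 4(4y+3) + 16 = 256y^4 + 768y^3 + 1040y^2 + 680y + 184 = 4(64y^4 + 192y^3 + 260y^2 + 170y + 46).

4(64y^4 + 192y^3 + 260y^2 + 170y + 46)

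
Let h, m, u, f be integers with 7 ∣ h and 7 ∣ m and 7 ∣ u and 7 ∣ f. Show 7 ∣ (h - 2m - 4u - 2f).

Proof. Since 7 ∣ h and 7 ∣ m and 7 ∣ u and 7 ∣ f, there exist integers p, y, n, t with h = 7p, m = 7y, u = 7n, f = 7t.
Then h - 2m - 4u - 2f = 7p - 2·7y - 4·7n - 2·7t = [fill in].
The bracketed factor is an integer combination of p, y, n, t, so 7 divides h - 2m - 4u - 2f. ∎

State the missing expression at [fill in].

7(-4n + p - 2t - 2y)

Each term has a factor of 7: 7p - 2·7y - 4·7n - 2·7t = 7·(-4n + p - 2t - 2y).
Since -4n + p - 2t - 2y is an integer, 7 ∣ (h - 2m - 4u - 2f).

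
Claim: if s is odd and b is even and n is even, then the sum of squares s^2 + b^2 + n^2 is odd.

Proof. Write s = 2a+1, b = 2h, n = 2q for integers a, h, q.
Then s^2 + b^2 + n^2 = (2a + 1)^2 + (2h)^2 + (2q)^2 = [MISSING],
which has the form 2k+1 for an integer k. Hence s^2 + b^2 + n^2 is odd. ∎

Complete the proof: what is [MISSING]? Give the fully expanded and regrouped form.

2(2a^2 + 2a + 2h^2 + 2q^2) + 1

(2a + 1)^2 + (2h)^2 + (2q)^2 = 4a^2 + 4a + 4h^2 + 4q^2 + 1
= 2(2a^2 + 2a + 2h^2 + 2q^2) + 1.
Since 2a^2 + 2a + 2h^2 + 2q^2 is an integer, the sum of squares is of the form 2k+1 for an integer k.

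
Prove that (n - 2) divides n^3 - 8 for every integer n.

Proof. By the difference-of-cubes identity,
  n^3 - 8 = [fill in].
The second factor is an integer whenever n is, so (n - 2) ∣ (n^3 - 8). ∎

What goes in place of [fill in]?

Polynomial division of n^3 - 8 by n - 2 leaves remainder 0 and quotient n^2 + 2n + 4.
Hence n^3 - 8 = (n - 2)(n^2 + 2n + 4).

(n - 2)(n^2 + 2n + 4)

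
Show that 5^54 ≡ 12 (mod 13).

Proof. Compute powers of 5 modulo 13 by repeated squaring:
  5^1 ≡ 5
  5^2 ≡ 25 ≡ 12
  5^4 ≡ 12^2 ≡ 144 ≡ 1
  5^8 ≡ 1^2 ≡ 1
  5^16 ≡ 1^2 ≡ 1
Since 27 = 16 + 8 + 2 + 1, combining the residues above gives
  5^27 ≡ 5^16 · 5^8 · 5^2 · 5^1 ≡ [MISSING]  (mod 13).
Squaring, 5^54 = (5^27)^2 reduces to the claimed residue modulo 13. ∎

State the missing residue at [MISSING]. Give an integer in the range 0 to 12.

8

5^16 · 5^8 · 5^2 · 5^1 ≡ 1 · 1 · 12 · 5 = 60.
60 mod 13 = 8, so 5^27 ≡ 8 (mod 13).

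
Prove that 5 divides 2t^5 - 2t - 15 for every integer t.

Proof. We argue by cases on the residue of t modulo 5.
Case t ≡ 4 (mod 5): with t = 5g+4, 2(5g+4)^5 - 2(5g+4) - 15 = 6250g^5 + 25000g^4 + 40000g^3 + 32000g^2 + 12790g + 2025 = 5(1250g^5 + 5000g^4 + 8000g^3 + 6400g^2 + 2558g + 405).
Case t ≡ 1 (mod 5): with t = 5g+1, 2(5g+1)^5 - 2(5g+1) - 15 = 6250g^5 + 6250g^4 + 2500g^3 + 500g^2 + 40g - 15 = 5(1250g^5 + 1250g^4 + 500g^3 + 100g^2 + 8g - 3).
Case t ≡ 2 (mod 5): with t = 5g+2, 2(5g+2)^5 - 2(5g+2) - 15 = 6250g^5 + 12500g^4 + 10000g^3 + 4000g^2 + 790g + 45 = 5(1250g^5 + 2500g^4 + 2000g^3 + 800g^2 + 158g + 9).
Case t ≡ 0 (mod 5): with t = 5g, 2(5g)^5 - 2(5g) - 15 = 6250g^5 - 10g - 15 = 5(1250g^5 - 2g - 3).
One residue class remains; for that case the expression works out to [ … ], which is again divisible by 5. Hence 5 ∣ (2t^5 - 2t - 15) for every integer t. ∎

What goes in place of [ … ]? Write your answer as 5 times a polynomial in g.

5(1250g^5 + 3750g^4 + 4500g^3 + 2700g^2 + 808g + 93)

Only t ≡ 3 (mod 5) is unaccounted for. Put t = 5g+3:
2(5g+3)^5 - 2(5g+3) - 15 expands to 6250g^5 + 18750g^4 + 22500g^3 + 13500g^2 + 4040g + 465,
and factoring out 5 leaves 5(1250g^5 + 3750g^4 + 4500g^3 + 2700g^2 + 808g + 93).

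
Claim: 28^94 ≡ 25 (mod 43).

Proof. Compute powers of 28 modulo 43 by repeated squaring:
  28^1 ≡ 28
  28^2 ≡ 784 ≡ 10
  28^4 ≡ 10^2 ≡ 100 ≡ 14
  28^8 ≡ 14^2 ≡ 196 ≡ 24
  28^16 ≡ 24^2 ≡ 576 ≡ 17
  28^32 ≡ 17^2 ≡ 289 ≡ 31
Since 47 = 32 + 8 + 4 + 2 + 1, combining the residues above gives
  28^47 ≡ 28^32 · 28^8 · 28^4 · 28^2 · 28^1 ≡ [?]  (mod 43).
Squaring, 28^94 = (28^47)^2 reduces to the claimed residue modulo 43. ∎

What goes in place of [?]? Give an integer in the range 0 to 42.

5

Multiply the listed residues: 31 · 24 · 14 · 10 · 28 = 744 → 10416 → 104160 → 2916480.
Reducing modulo 43: 2916480 = 67825·43 + 5, so 28^47 ≡ 5.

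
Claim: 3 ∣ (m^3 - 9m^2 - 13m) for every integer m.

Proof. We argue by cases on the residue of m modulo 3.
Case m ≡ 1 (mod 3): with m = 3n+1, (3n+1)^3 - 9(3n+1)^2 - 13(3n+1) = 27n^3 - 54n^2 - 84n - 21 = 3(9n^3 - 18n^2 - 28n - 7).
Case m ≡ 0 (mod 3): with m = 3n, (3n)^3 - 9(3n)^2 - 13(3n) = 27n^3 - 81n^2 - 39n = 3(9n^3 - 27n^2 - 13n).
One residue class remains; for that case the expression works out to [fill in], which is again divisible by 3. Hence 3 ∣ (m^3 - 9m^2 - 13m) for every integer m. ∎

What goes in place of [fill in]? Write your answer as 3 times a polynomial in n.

The residues treated are {1, 0}, so the missing case is m ≡ 2 (mod 3); write m = 3n+2.
Then (3n+2)^3 - 9(3n+2)^2 - 13(3n+2) = 27n^3 - 27n^2 - 111n - 54 = 3(9n^3 - 9n^2 - 37n - 18).

3(9n^3 - 9n^2 - 37n - 18)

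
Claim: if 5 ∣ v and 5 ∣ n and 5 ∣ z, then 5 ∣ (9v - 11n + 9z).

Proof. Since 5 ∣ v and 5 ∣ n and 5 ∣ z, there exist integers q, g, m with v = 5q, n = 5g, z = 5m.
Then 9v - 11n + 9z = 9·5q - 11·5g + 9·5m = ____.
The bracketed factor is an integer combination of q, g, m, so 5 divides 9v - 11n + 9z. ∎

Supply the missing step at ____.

Pull the common 5 out of every term: 9·5q - 11·5g + 9·5m = 5(-11g + 9m + 9q).
-11g + 9m + 9q is an integer, which exhibits the divisibility.

5(-11g + 9m + 9q)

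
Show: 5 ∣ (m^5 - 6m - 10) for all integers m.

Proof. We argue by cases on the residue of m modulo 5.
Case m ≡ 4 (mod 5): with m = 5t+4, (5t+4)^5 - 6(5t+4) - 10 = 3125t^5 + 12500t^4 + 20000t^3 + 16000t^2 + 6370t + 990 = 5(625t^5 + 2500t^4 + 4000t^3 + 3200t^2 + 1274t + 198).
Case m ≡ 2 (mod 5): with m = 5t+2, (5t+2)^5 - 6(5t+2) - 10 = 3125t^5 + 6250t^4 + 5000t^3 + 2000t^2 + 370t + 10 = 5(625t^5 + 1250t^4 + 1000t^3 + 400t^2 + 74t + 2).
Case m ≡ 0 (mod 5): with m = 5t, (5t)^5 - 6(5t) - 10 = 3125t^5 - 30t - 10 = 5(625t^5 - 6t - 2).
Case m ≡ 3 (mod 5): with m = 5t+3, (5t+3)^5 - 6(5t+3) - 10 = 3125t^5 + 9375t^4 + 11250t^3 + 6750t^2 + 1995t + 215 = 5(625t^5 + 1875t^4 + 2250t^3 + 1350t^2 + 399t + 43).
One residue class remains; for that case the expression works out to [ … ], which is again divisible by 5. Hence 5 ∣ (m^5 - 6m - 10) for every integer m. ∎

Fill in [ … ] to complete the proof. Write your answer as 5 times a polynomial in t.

5(625t^5 + 625t^4 + 250t^3 + 50t^2 - t - 3)

The residues treated are {4, 2, 0, 3}, so the missing case is m ≡ 1 (mod 5); write m = 5t+1.
Then (5t+1)^5 - 6(5t+1) - 10 = 3125t^5 + 3125t^4 + 1250t^3 + 250t^2 - 5t - 15 = 5(625t^5 + 625t^4 + 250t^3 + 50t^2 - t - 3).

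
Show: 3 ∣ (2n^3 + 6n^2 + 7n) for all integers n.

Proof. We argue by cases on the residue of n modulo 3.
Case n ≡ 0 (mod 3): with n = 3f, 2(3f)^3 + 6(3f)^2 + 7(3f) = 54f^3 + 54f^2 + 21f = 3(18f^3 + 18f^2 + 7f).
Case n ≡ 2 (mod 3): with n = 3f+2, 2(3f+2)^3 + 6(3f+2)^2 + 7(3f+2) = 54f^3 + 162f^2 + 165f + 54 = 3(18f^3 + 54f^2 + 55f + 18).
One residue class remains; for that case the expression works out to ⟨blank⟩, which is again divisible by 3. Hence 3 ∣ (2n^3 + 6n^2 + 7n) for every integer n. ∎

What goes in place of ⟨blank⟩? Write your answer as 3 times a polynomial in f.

3(18f^3 + 36f^2 + 25f + 5)

Only n ≡ 1 (mod 3) is unaccounted for. Put n = 3f+1:
2(3f+1)^3 + 6(3f+1)^2 + 7(3f+1) expands to 54f^3 + 108f^2 + 75f + 15,
and factoring out 3 leaves 3(18f^3 + 36f^2 + 25f + 5).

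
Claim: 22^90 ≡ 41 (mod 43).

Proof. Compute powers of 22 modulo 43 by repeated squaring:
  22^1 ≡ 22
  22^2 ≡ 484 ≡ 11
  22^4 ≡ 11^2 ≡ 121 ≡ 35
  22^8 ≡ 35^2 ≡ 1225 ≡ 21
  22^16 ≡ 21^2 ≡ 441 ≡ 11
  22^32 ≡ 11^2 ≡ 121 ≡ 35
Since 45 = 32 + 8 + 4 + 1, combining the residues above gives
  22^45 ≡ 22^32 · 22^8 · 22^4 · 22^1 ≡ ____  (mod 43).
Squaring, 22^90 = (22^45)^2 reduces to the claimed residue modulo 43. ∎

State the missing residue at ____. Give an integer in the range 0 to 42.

27

Multiply the listed residues: 35 · 21 · 35 · 22 = 735 → 25725 → 565950.
Reducing modulo 43: 565950 = 13161·43 + 27, so 22^45 ≡ 27.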